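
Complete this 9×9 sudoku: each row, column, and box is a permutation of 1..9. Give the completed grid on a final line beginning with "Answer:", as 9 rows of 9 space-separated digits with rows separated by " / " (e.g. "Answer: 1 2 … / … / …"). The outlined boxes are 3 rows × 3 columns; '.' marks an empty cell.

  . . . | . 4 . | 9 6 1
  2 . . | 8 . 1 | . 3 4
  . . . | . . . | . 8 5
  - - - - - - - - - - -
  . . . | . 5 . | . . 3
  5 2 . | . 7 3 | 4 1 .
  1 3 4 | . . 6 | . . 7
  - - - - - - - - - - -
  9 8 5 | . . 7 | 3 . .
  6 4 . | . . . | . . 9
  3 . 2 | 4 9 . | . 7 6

Step 1. [r3c7∈{2,7}] across box 3, 2 lands solely at r3c7. So r3c7=2.
Step 2. [r5c3∈{6,8,9}] in row 5, 6 fits only at r5c3, so r5c3=6.
Step 3. [r8c3∈{1,7}] across row 8, 7 lands solely at r8c3 ⇒ r8c3=7.
Step 4. [r2c5∈{6}] r2c5 has the single candidate 6. So r2c5=6.
Step 5. [r7c9∈{2}] only 2 remains possible at r7c9 ⇒ r7c9=2.
Step 6. [r8c8∈{5}] r8c8 is down to just 5, so r8c8=5.
Step 7. [r1c4∈{2,3,5,7}] col 4 places 5 nowhere but r1c4. So r1c4=5.
Step 8. [r1c2∈{7}] r1c2 is down to just 7. So r1c2=7.
Step 9. [r4c2∈{9}] r4c2's peers cover all but 9. So r4c2=9.
Step 10. [r4c3∈{8}] nothing but 8 survives at r4c3. So r4c3=8.
Step 11. [r3c5∈{3}] r3c5 is down to just 3, so r3c5=3.
Step 12. [r4c8∈{2}] r4c8 has the single candidate 2. So r4c8=2.
Step 13. [r7c5∈{1}] r7c5 is down to just 1, so r7c5=1.
Step 14. [r6c5∈{2,8}] across box 5, 8 lands solely at r6c5. So r6c5=8.
Step 15. [r3c6∈{9}] only 9 remains possible at r3c6. So r3c6=9.
Step 16. [r9c2∈{1}] r9c2 is down to just 1 ⇒ r9c2=1.
Step 17. [r9c7∈{8}] r9c7 is down to just 8 ⇒ r9c7=8.
Step 18. [r8c5∈{2}] nothing but 2 survives at r8c5 ⇒ r8c5=2.
Step 19. [r6c8∈{9}] r6c8 is down to just 9. So r6c8=9.
Step 20. [r7c8∈{4}] r7c8 has the single candidate 4, so r7c8=4.
Step 21. [r1c1∈{8}] r1c1's peers cover all but 8, so r1c1=8.
Step 22. [r4c4∈{1}] r4c4 is down to just 1 ⇒ r4c4=1.
Step 23. [r5c4∈{9}] r5c4 is down to just 9. So r5c4=9.
Step 24. [r4c7∈{6}] r4c7's peers cover all but 6, so r4c7=6.
Step 25. [r2c7∈{7}] nothing but 7 survives at r2c7, so r2c7=7.
Step 26. [r1c6∈{2}] r1c6 has the single candidate 2 ⇒ r1c6=2.
Step 27. [r9c6∈{5}] nothing but 5 survives at r9c6. So r9c6=5.
Step 28. [r6c4∈{2}] nothing but 2 survives at r6c4. So r6c4=2.
Step 29. [r5c9∈{8}] r5c9 has the single candidate 8. So r5c9=8.
Step 30. [r2c2∈{5}] nothing but 5 survives at r2c2, so r2c2=5.
Step 31. [r7c4∈{6}] nothing but 6 survives at r7c4. So r7c4=6.
Step 32. [r4c1∈{7}] r4c1 has the single candidate 7, so r4c1=7.
Step 33. [r3c3∈{1}] r3c3's peers cover all but 1. So r3c3=1.
Step 34. [r3c1∈{4}] r3c1's peers cover all but 4. So r3c1=4.
Step 35. [r8c4∈{3}] only 3 remains possible at r8c4. So r8c4=3.
Step 36. [r3c4∈{7}] r3c4's peers cover all but 7, so r3c4=7.
Step 37. [r4c6∈{4}] only 4 remains possible at r4c6, so r4c6=4.
Step 38. [r3c2∈{6}] r3c2's peers cover all but 6. So r3c2=6.
Step 39. [r8c6∈{8}] nothing but 8 survives at r8c6. So r8c6=8.
Step 40. [r1c3∈{3}] nothing but 3 survives at r1c3 ⇒ r1c3=3.
Step 41. [r8c7∈{1}] r8c7 has the single candidate 1, so r8c7=1.
Step 42. [r6c7∈{5}] only 5 remains possible at r6c7, so r6c7=5.
Step 43. [r2c3∈{9}] only 9 remains possible at r2c3. So r2c3=9.

Answer: 8 7 3 5 4 2 9 6 1 / 2 5 9 8 6 1 7 3 4 / 4 6 1 7 3 9 2 8 5 / 7 9 8 1 5 4 6 2 3 / 5 2 6 9 7 3 4 1 8 / 1 3 4 2 8 6 5 9 7 / 9 8 5 6 1 7 3 4 2 / 6 4 7 3 2 8 1 5 9 / 3 1 2 4 9 5 8 7 6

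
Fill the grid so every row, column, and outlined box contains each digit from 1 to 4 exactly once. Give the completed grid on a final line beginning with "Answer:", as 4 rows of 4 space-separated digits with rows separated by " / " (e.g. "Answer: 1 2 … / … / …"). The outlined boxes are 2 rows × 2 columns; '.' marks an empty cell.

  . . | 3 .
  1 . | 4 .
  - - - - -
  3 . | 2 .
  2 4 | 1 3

Step 1. [r1c2∈{2}] r1c2's peers cover all but 2. So r1c2=2.
Step 2. [r1c1∈{4}] nothing but 4 survives at r1c1 ⇒ r1c1=4.
Step 3. [r3c2∈{1}] nothing but 1 survives at r3c2. So r3c2=1.
Step 4. [r2c4∈{2}] r2c4's peers cover all but 2 ⇒ r2c4=2.
Step 5. [r2c2∈{3}] r2c2 is down to just 3 ⇒ r2c2=3.
Step 6. [r3c4∈{4}] nothing but 4 survives at r3c4 ⇒ r3c4=4.
Step 7. [r1c4∈{1}] r1c4 is down to just 1. So r1c4=1.

Answer: 4 2 3 1 / 1 3 4 2 / 3 1 2 4 / 2 4 1 3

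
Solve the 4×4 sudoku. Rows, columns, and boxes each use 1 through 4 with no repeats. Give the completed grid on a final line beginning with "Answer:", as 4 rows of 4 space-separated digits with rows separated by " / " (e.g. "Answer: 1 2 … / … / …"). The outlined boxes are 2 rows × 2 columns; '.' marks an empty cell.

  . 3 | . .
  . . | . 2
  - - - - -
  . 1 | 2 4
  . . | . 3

Step 1. [r2c2∈{4}] r2c2's peers cover all but 4. So r2c2=4.
Step 2. [r1c4∈{1}] r1c4 is down to just 1 ⇒ r1c4=1.
Step 3. [r4c2∈{2}] r4c2 is down to just 2 ⇒ r4c2=2.
Step 4. [r1c1∈{2}] nothing but 2 survives at r1c1, so r1c1=2.
Step 5. [r2c1∈{1}] r2c1's peers cover all but 1, so r2c1=1.
Step 6. [r4c1∈{4}] nothing but 4 survives at r4c1 ⇒ r4c1=4.
Step 7. [r4c3∈{1}] only 1 remains possible at r4c3, so r4c3=1.
Step 8. [r1c3∈{4}] r1c3 is down to just 4 ⇒ r1c3=4.
Step 9. [r2c3∈{3}] r2c3 is down to just 3, so r2c3=3.
Step 10. [r3c1∈{3}] only 3 remains possible at r3c1, so r3c1=3.

Answer: 2 3 4 1 / 1 4 3 2 / 3 1 2 4 / 4 2 1 3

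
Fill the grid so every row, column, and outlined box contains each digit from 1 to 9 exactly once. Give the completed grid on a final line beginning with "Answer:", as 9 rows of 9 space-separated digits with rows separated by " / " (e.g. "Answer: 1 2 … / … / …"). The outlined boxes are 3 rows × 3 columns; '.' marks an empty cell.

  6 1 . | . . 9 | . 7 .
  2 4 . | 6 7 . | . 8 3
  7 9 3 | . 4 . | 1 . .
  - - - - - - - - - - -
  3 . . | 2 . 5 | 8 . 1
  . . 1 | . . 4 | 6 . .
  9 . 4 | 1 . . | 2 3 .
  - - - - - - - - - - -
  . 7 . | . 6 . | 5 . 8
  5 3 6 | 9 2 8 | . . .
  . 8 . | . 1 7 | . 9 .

Step 1. [r1c5∈{3,5,8}] 5 has one home in col 5: r1c5. So r1c5=5.
Step 2. [r5c8∈{5}] only 5 remains possible at r5c8, so r5c8=5.
Step 3. [r1c4∈{3,8}] across row 1, 3 lands solely at r1c4 ⇒ r1c4=3.
Step 4. [r1c9∈{2,4}] in row 1, 2 fits only at r1c9 ⇒ r1c9=2.
Step 5. [r9c1∈{4}] r9c1's peers cover all but 4 ⇒ r9c1=4.
Step 6. [r8c9∈{4,7}] across col 9, 4 lands solely at r8c9, so r8c9=4.
Step 7. [r7c8∈{1,2}] in col 8, 2 fits only at r7c8. So r7c8=2.
Step 8. [r5c9∈{7,9}] in col 9, 9 fits only at r5c9 ⇒ r5c9=9.
Step 9. [r5c1∈{8}] r5c1's peers cover all but 8, so r5c1=8.
Step 10. [r6c6∈{6}] only 6 remains possible at r6c6 ⇒ r6c6=6.
Step 11. [r3c9∈{5,6}] 5 has one home in row 3: r3c9. So r3c9=5.
Step 12. [r3c6∈{2}] only 2 remains possible at r3c6 ⇒ r3c6=2.
Step 13. [r9c3∈{2}] r9c3's peers cover all but 2 ⇒ r9c3=2.
Step 14. [r8c7∈{7}] r8c7's peers cover all but 7. So r8c7=7.
Step 15. [r9c7∈{3}] r9c7 has the single candidate 3 ⇒ r9c7=3.
Step 16. [r3c8∈{6}] r3c8 has the single candidate 6, so r3c8=6.
Step 17. [r7c6∈{3}] r7c6 is down to just 3, so r7c6=3.
Step 18. [r6c5∈{8}] r6c5 has the single candidate 8 ⇒ r6c5=8.
Step 19. [r1c3∈{8}] r1c3 is down to just 8, so r1c3=8.
Step 20. [r4c5∈{9}] nothing but 9 survives at r4c5, so r4c5=9.
Step 21. [r4c8∈{4}] r4c8 has the single candidate 4. So r4c8=4.
Step 22. [r3c4∈{8}] r3c4's peers cover all but 8 ⇒ r3c4=8.
Step 23. [r6c9∈{7}] r6c9's peers cover all but 7 ⇒ r6c9=7.
Step 24. [r2c3∈{5}] r2c3's peers cover all but 5, so r2c3=5.
Step 25. [r9c4∈{5}] nothing but 5 survives at r9c4 ⇒ r9c4=5.
Step 26. [r2c6∈{1}] nothing but 1 survives at r2c6. So r2c6=1.
Step 27. [r5c4∈{7}] nothing but 7 survives at r5c4. So r5c4=7.
Step 28. [r7c1∈{1}] r7c1 has the single candidate 1. So r7c1=1.
Step 29. [r4c2∈{6}] only 6 remains possible at r4c2, so r4c2=6.
Step 30. [r8c8∈{1}] r8c8 is down to just 1 ⇒ r8c8=1.
Step 31. [r4c3∈{7}] r4c3 has the single candidate 7 ⇒ r4c3=7.
Step 32. [r6c2∈{5}] r6c2's peers cover all but 5 ⇒ r6c2=5.
Step 33. [r7c4∈{4}] nothing but 4 survives at r7c4. So r7c4=4.
Step 34. [r5c5∈{3}] r5c5 is down to just 3, so r5c5=3.
Step 35. [r5c2∈{2}] r5c2 is down to just 2, so r5c2=2.
Step 36. [r9c9∈{6}] r9c9's peers cover all but 6. So r9c9=6.
Step 37. [r1c7∈{4}] nothing but 4 survives at r1c7. So r1c7=4.
Step 38. [r7c3∈{9}] only 9 remains possible at r7c3 ⇒ r7c3=9.
Step 39. [r2c7∈{9}] only 9 remains possible at r2c7. So r2c7=9.

Answer: 6 1 8 3 5 9 4 7 2 / 2 4 5 6 7 1 9 8 3 / 7 9 3 8 4 2 1 6 5 / 3 6 7 2 9 5 8 4 1 / 8 2 1 7 3 4 6 5 9 / 9 5 4 1 8 6 2 3 7 / 1 7 9 4 6 3 5 2 8 / 5 3 6 9 2 8 7 1 4 / 4 8 2 5 1 7 3 9 6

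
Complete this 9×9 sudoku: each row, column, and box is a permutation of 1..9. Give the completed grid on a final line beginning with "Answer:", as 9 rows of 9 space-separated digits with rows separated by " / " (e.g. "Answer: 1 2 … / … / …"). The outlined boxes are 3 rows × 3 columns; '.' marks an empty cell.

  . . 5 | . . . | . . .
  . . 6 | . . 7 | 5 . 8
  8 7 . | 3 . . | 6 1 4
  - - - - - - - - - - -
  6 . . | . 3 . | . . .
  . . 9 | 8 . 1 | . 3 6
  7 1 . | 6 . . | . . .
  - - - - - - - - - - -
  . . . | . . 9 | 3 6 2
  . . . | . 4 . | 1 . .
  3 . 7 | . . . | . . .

Step 1. [r3c3∈{2}] r3c3 is down to just 2. So r3c3=2.
Step 2. [r8c3∈{8}] r8c3 is down to just 8 ⇒ r8c3=8.
Step 3. [r4c3∈{4}] r4c3 has the single candidate 4. So r4c3=4.
Step 4. [r7c5∈{1,5,7,8}] across row 7, 8 lands solely at r7c5, so r7c5=8.
Step 5. [r3c5∈{5,9}] in row 3, 9 fits only at r3c5 ⇒ r3c5=9.
Step 6. [r4c4∈{2,5,7,9}] col 4 places 9 nowhere but r4c4, so r4c4=9.
Step 7. [r5c7∈{2,4,7}] 4 has one home in row 5: r5c7, so r5c7=4.
Step 8. [r4c2∈{2,5,8}] across col 2, 8 lands solely at r4c2, so r4c2=8.
Step 9. [r9c8∈{4,5,8,9}] col 8 places 4 nowhere but r9c8, so r9c8=4.
Step 10. [r3c6∈{5}] r3c6 has the single candidate 5, so r3c6=5.
Step 11. [r4c6∈{2}] nothing but 2 survives at r4c6 ⇒ r4c6=2.
Step 12. [r6c5∈{5}] only 5 remains possible at r6c5. So r6c5=5.
Step 13. [r6c9∈{9}] nothing but 9 survives at r6c9 ⇒ r6c9=9.
Step 14. [r9c9∈{5}] r9c9's peers cover all but 5. So r9c9=5.
Step 15. [r8c9∈{7}] nothing but 7 survives at r8c9. So r8c9=7.
Step 16. [r8c8∈{9}] r8c8 is down to just 9. So r8c8=9.
Step 17. [r2c8∈{2}] r2c8 has the single candidate 2. So r2c8=2.
Step 18. [r2c5∈{1}] r2c5's peers cover all but 1 ⇒ r2c5=1.
Step 19. [r2c4∈{4}] nothing but 4 survives at r2c4 ⇒ r2c4=4.
Step 20. [r9c6∈{6}] nothing but 6 survives at r9c6 ⇒ r9c6=6.
Step 21. [r9c5∈{2}] r9c5 is down to just 2 ⇒ r9c5=2.
Step 22. [r1c1∈{1,4,9}] in row 1, 1 fits only at r1c1 ⇒ r1c1=1.
Step 23. [r8c4∈{5}] nothing but 5 survives at r8c4 ⇒ r8c4=5.
Step 24. [r1c2∈{3,4,9}] r1c2 is the only open cell in row 1 admitting 4 ⇒ r1c2=4.
Step 25. [r7c2∈{5}] only 5 remains possible at r7c2 ⇒ r7c2=5.
Step 26. [r4c7∈{7}] nothing but 7 survives at r4c7, so r4c7=7.
Step 27. [r5c2∈{2}] nothing but 2 survives at r5c2. So r5c2=2.
Step 28. [r9c4∈{1}] r9c4's peers cover all but 1. So r9c4=1.
Step 29. [r6c7∈{2,8}] across row 6, 2 lands solely at r6c7 ⇒ r6c7=2.
Step 30. [r2c2∈{3,9}] r2c2 is the only open cell in row 2 admitting 3, so r2c2=3.
Step 31. [r7c4∈{7}] nothing but 7 survives at r7c4 ⇒ r7c4=7.
Step 32. [r7c1∈{4}] r7c1's peers cover all but 4, so r7c1=4.
Step 33. [r7c3∈{1}] r7c3 has the single candidate 1. So r7c3=1.
Step 34. [r1c8∈{7}] only 7 remains possible at r1c8 ⇒ r1c8=7.
Step 35. [r6c8∈{8}] r6c8 has the single candidate 8. So r6c8=8.
Step 36. [r1c7∈{9}] r1c7 is down to just 9, so r1c7=9.
Step 37. [r6c3∈{3}] r6c3's peers cover all but 3. So r6c3=3.
Step 38. [r8c2∈{6}] only 6 remains possible at r8c2. So r8c2=6.
Step 39. [r9c2∈{9}] nothing but 9 survives at r9c2. So r9c2=9.
Step 40. [r6c6∈{4}] nothing but 4 survives at r6c6 ⇒ r6c6=4.
Step 41. [r5c5∈{7}] only 7 remains possible at r5c5. So r5c5=7.
Step 42. [r8c1∈{2}] r8c1 has the single candidate 2. So r8c1=2.
Step 43. [r1c5∈{6}] nothing but 6 survives at r1c5. So r1c5=6.
Step 44. [r2c1∈{9}] nothing but 9 survives at r2c1, so r2c1=9.
Step 45. [r1c4∈{2}] only 2 remains possible at r1c4, so r1c4=2.
Step 46. [r1c9∈{3}] r1c9 is down to just 3, so r1c9=3.
Step 47. [r4c9∈{1}] r4c9 is down to just 1, so r4c9=1.
Step 48. [r5c1∈{5}] only 5 remains possible at r5c1. So r5c1=5.
Step 49. [r4c8∈{5}] r4c8 has the single candidate 5. So r4c8=5.
Step 50. [r1c6∈{8}] r1c6's peers cover all but 8. So r1c6=8.
Step 51. [r8c6∈{3}] nothing but 3 survives at r8c6 ⇒ r8c6=3.
Step 52. [r9c7∈{8}] only 8 remains possible at r9c7, so r9c7=8.

Answer: 1 4 5 2 6 8 9 7 3 / 9 3 6 4 1 7 5 2 8 / 8 7 2 3 9 5 6 1 4 / 6 8 4 9 3 2 7 5 1 / 5 2 9 8 7 1 4 3 6 / 7 1 3 6 5 4 2 8 9 / 4 5 1 7 8 9 3 6 2 / 2 6 8 5 4 3 1 9 7 / 3 9 7 1 2 6 8 4 5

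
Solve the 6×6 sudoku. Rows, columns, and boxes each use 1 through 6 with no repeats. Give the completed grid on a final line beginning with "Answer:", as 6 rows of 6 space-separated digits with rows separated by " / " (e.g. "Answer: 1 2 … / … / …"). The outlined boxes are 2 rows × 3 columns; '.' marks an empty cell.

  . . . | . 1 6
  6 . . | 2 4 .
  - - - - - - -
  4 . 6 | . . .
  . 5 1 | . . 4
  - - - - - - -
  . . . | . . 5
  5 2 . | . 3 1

Step 1. [r3c2∈{3}] r3c2 is down to just 3. So r3c2=3.
Step 2. [r6c4∈{4,6}] r6c4 is the only open cell in row 6 admitting 6 ⇒ r6c4=6.
Step 3. [r1c3∈{2,3,4,5}] col 3 places 2 nowhere but r1c3. So r1c3=2.
Step 4. [r1c1∈{3}] nothing but 3 survives at r1c1 ⇒ r1c1=3.
Step 5. [r3c5∈{2,5}] col 5 places 5 nowhere but r3c5. So r3c5=5.
Step 6. [r6c3∈{4}] r6c3 has the single candidate 4. So r6c3=4.
Step 7. [r4c1∈{2}] nothing but 2 survives at r4c1. So r4c1=2.
Step 8. [r2c2∈{1}] r2c2 has the single candidate 1, so r2c2=1.
Step 9. [r5c5∈{2}] r5c5 has the single candidate 2, so r5c5=2.
Step 10. [r2c3∈{5}] r2c3 has the single candidate 5, so r2c3=5.
Step 11. [r1c4∈{5}] nothing but 5 survives at r1c4 ⇒ r1c4=5.
Step 12. [r5c3∈{3}] r5c3 has the single candidate 3. So r5c3=3.
Step 13. [r4c5∈{6}] only 6 remains possible at r4c5 ⇒ r4c5=6.
Step 14. [r3c4∈{1}] r3c4 is down to just 1 ⇒ r3c4=1.
Step 15. [r5c2∈{6}] nothing but 6 survives at r5c2. So r5c2=6.
Step 16. [r2c6∈{3}] r2c6 is down to just 3. So r2c6=3.
Step 17. [r3c6∈{2}] r3c6 is down to just 2, so r3c6=2.
Step 18. [r5c1∈{1}] r5c1 has the single candidate 1 ⇒ r5c1=1.
Step 19. [r4c4∈{3}] r4c4's peers cover all but 3. So r4c4=3.
Step 20. [r5c4∈{4}] nothing but 4 survives at r5c4. So r5c4=4.
Step 21. [r1c2∈{4}] r1c2's peers cover all but 4. So r1c2=4.

Answer: 3 4 2 5 1 6 / 6 1 5 2 4 3 / 4 3 6 1 5 2 / 2 5 1 3 6 4 / 1 6 3 4 2 5 / 5 2 4 6 3 1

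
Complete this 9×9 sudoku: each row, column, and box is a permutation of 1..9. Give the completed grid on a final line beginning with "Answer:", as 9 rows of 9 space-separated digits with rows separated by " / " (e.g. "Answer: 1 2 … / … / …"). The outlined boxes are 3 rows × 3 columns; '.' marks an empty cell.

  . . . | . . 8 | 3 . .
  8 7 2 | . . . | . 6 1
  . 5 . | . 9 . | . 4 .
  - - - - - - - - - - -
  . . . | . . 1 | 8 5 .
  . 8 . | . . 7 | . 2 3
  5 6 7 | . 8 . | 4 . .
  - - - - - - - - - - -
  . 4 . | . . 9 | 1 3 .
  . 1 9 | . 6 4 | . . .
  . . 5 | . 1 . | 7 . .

Step 1. [r2c6∈{3,5}] 5 has one home in col 6: r2c6 ⇒ r2c6=5.
Step 2. [r6c9∈{9}] r6c9 has the single candidate 9, so r6c9=9.
Step 3. [r3c6∈{2,3,6}] 6 has one home in col 6: r3c6. So r3c6=6.
Step 4. [r1c8∈{7,9}] across col 8, 7 lands solely at r1c8. So r1c8=7.
Step 5. [r8c8∈{8}] r8c8 is down to just 8, so r8c8=8.
Step 6. [r7c5∈{2,5,7}] r7c5 is the only open cell in col 5 admitting 7 ⇒ r7c5=7.
Step 7. [r3c7∈{2}] only 2 remains possible at r3c7. So r3c7=2.
Step 8. [r9c4∈{2,3,8}] r9c4 is the only open cell in row 9 admitting 8 ⇒ r9c4=8.
Step 9. [r8c7∈{5}] r8c7's peers cover all but 5. So r8c7=5.
Step 10. [r8c9∈{2}] r8c9's peers cover all but 2 ⇒ r8c9=2.
Step 11. [r8c4∈{3}] r8c4's peers cover all but 3, so r8c4=3.
Step 12. [r6c4∈{2}] r6c4's peers cover all but 2. So r6c4=2.
Step 13. [r2c4∈{4}] r2c4 has the single candidate 4 ⇒ r2c4=4.
Step 14. [r7c9∈{6}] only 6 remains possible at r7c9, so r7c9=6.
Step 15. [r1c4∈{1}] r1c4's peers cover all but 1. So r1c4=1.
Step 16. [r7c1∈{2}] r7c1's peers cover all but 2. So r7c1=2.
Step 17. [r4c4∈{6,9}] r4c4 is the only open cell in row 4 admitting 6 ⇒ r4c4=6.
Step 18. [r4c2∈{2,3,9}] across row 4, 2 lands solely at r4c2 ⇒ r4c2=2.
Step 19. [r4c1∈{3,4,9}] in row 4, 9 fits only at r4c1, so r4c1=9.
Step 20. [r4c3∈{3,4}] box 4 places 3 nowhere but r4c3 ⇒ r4c3=3.
Step 21. [r9c1∈{3,6}] across row 9, 6 lands solely at r9c1, so r9c1=6.
Step 22. [r3c3∈{1}] r3c3 is down to just 1 ⇒ r3c3=1.
Step 23. [r5c3∈{4}] only 4 remains possible at r5c3. So r5c3=4.
Step 24. [r5c4∈{5,9}] 9 has one home in row 5: r5c4. So r5c4=9.
Step 25. [r3c1∈{3}] nothing but 3 survives at r3c1, so r3c1=3.
Step 26. [r3c4∈{7}] r3c4 is down to just 7 ⇒ r3c4=7.
Step 27. [r2c7∈{9}] r2c7 is down to just 9 ⇒ r2c7=9.
Step 28. [r6c6∈{3}] nothing but 3 survives at r6c6. So r6c6=3.
Step 29. [r9c2∈{3}] nothing but 3 survives at r9c2, so r9c2=3.
Step 30. [r1c1∈{4}] nothing but 4 survives at r1c1. So r1c1=4.
Step 31. [r6c8∈{1}] only 1 remains possible at r6c8, so r6c8=1.
Step 32. [r1c3∈{6}] r1c3 has the single candidate 6. So r1c3=6.
Step 33. [r5c7∈{6}] r5c7 is down to just 6, so r5c7=6.
Step 34. [r3c9∈{8}] r3c9 has the single candidate 8. So r3c9=8.
Step 35. [r7c4∈{5}] only 5 remains possible at r7c4. So r7c4=5.
Step 36. [r9c9∈{4}] only 4 remains possible at r9c9, so r9c9=4.
Step 37. [r9c6∈{2}] r9c6's peers cover all but 2. So r9c6=2.
Step 38. [r7c3∈{8}] r7c3 has the single candidate 8. So r7c3=8.
Step 39. [r1c9∈{5}] r1c9 is down to just 5 ⇒ r1c9=5.
Step 40. [r9c8∈{9}] r9c8's peers cover all but 9 ⇒ r9c8=9.
Step 41. [r4c5∈{4}] r4c5 has the single candidate 4. So r4c5=4.
Step 42. [r1c5∈{2}] r1c5's peers cover all but 2, so r1c5=2.
Step 43. [r5c5∈{5}] only 5 remains possible at r5c5. So r5c5=5.
Step 44. [r2c5∈{3}] r2c5 is down to just 3 ⇒ r2c5=3.
Step 45. [r1c2∈{9}] only 9 remains possible at r1c2 ⇒ r1c2=9.
Step 46. [r5c1∈{1}] only 1 remains possible at r5c1. So r5c1=1.
Step 47. [r8c1∈{7}] only 7 remains possible at r8c1 ⇒ r8c1=7.
Step 48. [r4c9∈{7}] r4c9's peers cover all but 7 ⇒ r4c9=7.

Answer: 4 9 6 1 2 8 3 7 5 / 8 7 2 4 3 5 9 6 1 / 3 5 1 7 9 6 2 4 8 / 9 2 3 6 4 1 8 5 7 / 1 8 4 9 5 7 6 2 3 / 5 6 7 2 8 3 4 1 9 / 2 4 8 5 7 9 1 3 6 / 7 1 9 3 6 4 5 8 2 / 6 3 5 8 1 2 7 9 4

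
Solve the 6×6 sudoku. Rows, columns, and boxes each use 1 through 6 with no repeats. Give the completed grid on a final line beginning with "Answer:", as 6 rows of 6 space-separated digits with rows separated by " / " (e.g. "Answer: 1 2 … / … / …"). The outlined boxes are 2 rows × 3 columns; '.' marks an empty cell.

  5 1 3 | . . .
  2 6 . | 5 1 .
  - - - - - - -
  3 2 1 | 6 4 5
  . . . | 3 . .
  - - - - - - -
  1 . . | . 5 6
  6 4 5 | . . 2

Step 1. [r2c3∈{4}] only 4 remains possible at r2c3. So r2c3=4.
Step 2. [r1c4∈{2,4}] r1c4 is the only open cell in col 4 admitting 2. So r1c4=2.
Step 3. [r1c5∈{6}] r1c5's peers cover all but 6, so r1c5=6.
Step 4. [r4c2∈{5}] only 5 remains possible at r4c2. So r4c2=5.
Step 5. [r5c4∈{4}] only 4 remains possible at r5c4 ⇒ r5c4=4.
Step 6. [r4c6∈{1}] nothing but 1 survives at r4c6 ⇒ r4c6=1.
Step 7. [r5c2∈{3}] r5c2's peers cover all but 3 ⇒ r5c2=3.
Step 8. [r2c6∈{3}] nothing but 3 survives at r2c6, so r2c6=3.
Step 9. [r4c5∈{2}] only 2 remains possible at r4c5 ⇒ r4c5=2.
Step 10. [r1c6∈{4}] nothing but 4 survives at r1c6. So r1c6=4.
Step 11. [r6c5∈{3}] r6c5 has the single candidate 3, so r6c5=3.
Step 12. [r4c1∈{4}] r4c1's peers cover all but 4, so r4c1=4.
Step 13. [r6c4∈{1}] r6c4 has the single candidate 1 ⇒ r6c4=1.
Step 14. [r5c3∈{2}] r5c3 has the single candidate 2. So r5c3=2.
Step 15. [r4c3∈{6}] nothing but 6 survives at r4c3 ⇒ r4c3=6.

Answer: 5 1 3 2 6 4 / 2 6 4 5 1 3 / 3 2 1 6 4 5 / 4 5 6 3 2 1 / 1 3 2 4 5 6 / 6 4 5 1 3 2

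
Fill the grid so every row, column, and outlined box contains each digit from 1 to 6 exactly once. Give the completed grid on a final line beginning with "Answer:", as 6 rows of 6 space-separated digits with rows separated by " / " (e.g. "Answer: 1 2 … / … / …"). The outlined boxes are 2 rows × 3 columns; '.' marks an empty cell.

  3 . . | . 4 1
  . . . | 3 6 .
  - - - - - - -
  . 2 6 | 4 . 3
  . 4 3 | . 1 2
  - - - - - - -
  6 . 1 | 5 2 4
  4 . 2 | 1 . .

Step 1. [r1c3∈{5}] r1c3 has the single candidate 5 ⇒ r1c3=5.
Step 2. [r3c1∈{1,5}] 1 has one home in row 3: r3c1, so r3c1=1.
Step 3. [r6c2∈{3,5}] in row 6, 5 fits only at r6c2, so r6c2=5.
Step 4. [r1c2∈{6}] r1c2's peers cover all but 6. So r1c2=6.
Step 5. [r4c4∈{6}] nothing but 6 survives at r4c4, so r4c4=6.
Step 6. [r1c4∈{2}] r1c4 is down to just 2. So r1c4=2.
Step 7. [r5c2∈{3}] r5c2 has the single candidate 3. So r5c2=3.
Step 8. [r6c5∈{3}] r6c5 has the single candidate 3. So r6c5=3.
Step 9. [r2c3∈{4}] r2c3 has the single candidate 4. So r2c3=4.
Step 10. [r6c6∈{6}] r6c6 has the single candidate 6. So r6c6=6.
Step 11. [r4c1∈{5}] nothing but 5 survives at r4c1 ⇒ r4c1=5.
Step 12. [r3c5∈{5}] only 5 remains possible at r3c5, so r3c5=5.
Step 13. [r2c6∈{5}] r2c6 is down to just 5. So r2c6=5.
Step 14. [r2c2∈{1}] only 1 remains possible at r2c2. So r2c2=1.
Step 15. [r2c1∈{2}] only 2 remains possible at r2c1. So r2c1=2.

Answer: 3 6 5 2 4 1 / 2 1 4 3 6 5 / 1 2 6 4 5 3 / 5 4 3 6 1 2 / 6 3 1 5 2 4 / 4 5 2 1 3 6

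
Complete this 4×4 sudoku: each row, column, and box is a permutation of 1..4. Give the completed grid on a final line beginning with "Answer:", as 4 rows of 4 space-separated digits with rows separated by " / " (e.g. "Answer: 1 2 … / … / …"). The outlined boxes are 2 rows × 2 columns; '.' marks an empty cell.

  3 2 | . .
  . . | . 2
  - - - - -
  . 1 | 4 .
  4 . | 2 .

Step 1. [r4c4∈{1,3}] in row 4, 1 fits only at r4c4, so r4c4=1.
Step 2. [r1c3∈{1}] nothing but 1 survives at r1c3. So r1c3=1.
Step 3. [r1c4∈{4}] nothing but 4 survives at r1c4, so r1c4=4.
Step 4. [r2c2∈{4}] nothing but 4 survives at r2c2, so r2c2=4.
Step 5. [r3c4∈{3}] nothing but 3 survives at r3c4. So r3c4=3.
Step 6. [r3c1∈{2}] nothing but 2 survives at r3c1 ⇒ r3c1=2.
Step 7. [r2c3∈{3}] only 3 remains possible at r2c3, so r2c3=3.
Step 8. [r4c2∈{3}] r4c2's peers cover all but 3 ⇒ r4c2=3.
Step 9. [r2c1∈{1}] r2c1 has the single candidate 1, so r2c1=1.

Answer: 3 2 1 4 / 1 4 3 2 / 2 1 4 3 / 4 3 2 1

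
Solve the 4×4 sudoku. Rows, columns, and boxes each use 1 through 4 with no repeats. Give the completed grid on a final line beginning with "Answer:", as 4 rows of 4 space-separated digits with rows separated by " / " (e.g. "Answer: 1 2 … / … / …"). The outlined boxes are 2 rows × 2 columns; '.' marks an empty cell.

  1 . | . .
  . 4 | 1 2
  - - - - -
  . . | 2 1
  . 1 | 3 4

Step 1. [r3c2∈{3}] only 3 remains possible at r3c2 ⇒ r3c2=3.
Step 2. [r4c1∈{2}] r4c1's peers cover all but 2. So r4c1=2.
Step 3. [r1c2∈{2}] r1c2's peers cover all but 2, so r1c2=2.
Step 4. [r2c1∈{3}] r2c1 has the single candidate 3 ⇒ r2c1=3.
Step 5. [r3c1∈{4}] r3c1 is down to just 4, so r3c1=4.
Step 6. [r1c3∈{4}] r1c3 has the single candidate 4. So r1c3=4.
Step 7. [r1c4∈{3}] r1c4 is down to just 3 ⇒ r1c4=3.

Answer: 1 2 4 3 / 3 4 1 2 / 4 3 2 1 / 2 1 3 4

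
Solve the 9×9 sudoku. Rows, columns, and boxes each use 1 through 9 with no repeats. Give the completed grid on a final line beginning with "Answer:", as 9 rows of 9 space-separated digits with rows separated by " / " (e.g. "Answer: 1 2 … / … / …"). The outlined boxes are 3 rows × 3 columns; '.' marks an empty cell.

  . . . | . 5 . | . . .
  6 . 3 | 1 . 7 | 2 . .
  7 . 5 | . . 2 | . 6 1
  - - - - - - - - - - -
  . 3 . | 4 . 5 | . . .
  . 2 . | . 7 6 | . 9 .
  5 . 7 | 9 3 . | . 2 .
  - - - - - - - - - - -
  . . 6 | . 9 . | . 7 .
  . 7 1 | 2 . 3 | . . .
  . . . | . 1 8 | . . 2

Step 1. [r5c4∈{8}] only 8 remains possible at r5c4 ⇒ r5c4=8.
Step 2. [r7c7∈{1,3,4,5,8}] r7c7 is the only open cell in row 7 admitting 1 ⇒ r7c7=1.
Step 3. [r5c3∈{4}] nothing but 4 survives at r5c3 ⇒ r5c3=4.
Step 4. [r9c3∈{9}] r9c3's peers cover all but 9, so r9c3=9.
Step 5. [r4c3∈{8}] r4c3 is down to just 8. So r4c3=8.
Step 6. [r1c6∈{4,9}] col 6 places 9 nowhere but r1c6. So r1c6=9.
Step 7. [r8c5∈{4,6}] 6 has one home in col 5: r8c5, so r8c5=6.
Step 8. [r9c7∈{3,4,5,6}] 6 has one home in row 9: r9c7. So r9c7=6.
Step 9. [r7c1∈{2,3,4,8}] 2 has one home in row 7: r7c1 ⇒ r7c1=2.
Step 10. [r7c9∈{3,4,5,8}] across row 7, 3 lands solely at r7c9. So r7c9=3.
Step 11. [r7c2∈{4,5,8}] in row 7, 8 fits only at r7c2. So r7c2=8.
Step 12. [r8c1∈{4}] only 4 remains possible at r8c1, so r8c1=4.
Step 13. [r1c8∈{3,4,8}] in col 8, 3 fits only at r1c8, so r1c8=3.
Step 14. [r5c1∈{1}] r5c1 has the single candidate 1, so r5c1=1.
Step 15. [r5c9∈{5}] nothing but 5 survives at r5c9, so r5c9=5.
Step 16. [r8c7∈{5,8,9}] across col 7, 5 lands solely at r8c7, so r8c7=5.
Step 17. [r3c7∈{4,8,9}] across col 7, 9 lands solely at r3c7, so r3c7=9.
Step 18. [r3c2∈{4}] r3c2 has the single candidate 4 ⇒ r3c2=4.
Step 19. [r2c5∈{4,8}] across col 5, 4 lands solely at r2c5 ⇒ r2c5=4.
Step 20. [r2c9∈{8}] nothing but 8 survives at r2c9. So r2c9=8.
Step 21. [r4c7∈{7}] only 7 remains possible at r4c7. So r4c7=7.
Step 22. [r1c7∈{4}] r1c7 is down to just 4, so r1c7=4.
Step 23. [r9c4∈{5,7}] in row 9, 7 fits only at r9c4. So r9c4=7.
Step 24. [r6c2∈{6}] nothing but 6 survives at r6c2. So r6c2=6.
Step 25. [r9c1∈{3}] r9c1 has the single candidate 3 ⇒ r9c1=3.
Step 26. [r4c8∈{1}] only 1 remains possible at r4c8 ⇒ r4c8=1.
Step 27. [r3c5∈{8}] r3c5 has the single candidate 8. So r3c5=8.
Step 28. [r4c1∈{9}] nothing but 9 survives at r4c1 ⇒ r4c1=9.
Step 29. [r7c6∈{4}] r7c6's peers cover all but 4, so r7c6=4.
Step 30. [r4c9∈{6}] r4c9 is down to just 6, so r4c9=6.
Step 31. [r1c3∈{2}] nothing but 2 survives at r1c3. So r1c3=2.
Step 32. [r1c9∈{7}] only 7 remains possible at r1c9 ⇒ r1c9=7.
Step 33. [r9c8∈{4}] nothing but 4 survives at r9c8 ⇒ r9c8=4.
Step 34. [r1c2∈{1}] r1c2 has the single candidate 1, so r1c2=1.
Step 35. [r1c4∈{6}] r1c4 is down to just 6 ⇒ r1c4=6.
Step 36. [r8c8∈{8}] r8c8 has the single candidate 8 ⇒ r8c8=8.
Step 37. [r4c5∈{2}] nothing but 2 survives at r4c5, so r4c5=2.
Step 38. [r7c4∈{5}] nothing but 5 survives at r7c4 ⇒ r7c4=5.
Step 39. [r2c8∈{5}] r2c8 has the single candidate 5, so r2c8=5.
Step 40. [r6c9∈{4}] r6c9 has the single candidate 4, so r6c9=4.
Step 41. [r6c6∈{1}] r6c6 has the single candidate 1 ⇒ r6c6=1.
Step 42. [r6c7∈{8}] r6c7 is down to just 8 ⇒ r6c7=8.
Step 43. [r2c2∈{9}] r2c2's peers cover all but 9. So r2c2=9.
Step 44. [r5c7∈{3}] r5c7 has the single candidate 3, so r5c7=3.
Step 45. [r9c2∈{5}] only 5 remains possible at r9c2, so r9c2=5.
Step 46. [r1c1∈{8}] only 8 remains possible at r1c1. So r1c1=8.
Step 47. [r8c9∈{9}] r8c9's peers cover all but 9. So r8c9=9.
Step 48. [r3c4∈{3}] only 3 remains possible at r3c4 ⇒ r3c4=3.

Answer: 8 1 2 6 5 9 4 3 7 / 6 9 3 1 4 7 2 5 8 / 7 4 5 3 8 2 9 6 1 / 9 3 8 4 2 5 7 1 6 / 1 2 4 8 7 6 3 9 5 / 5 6 7 9 3 1 8 2 4 / 2 8 6 5 9 4 1 7 3 / 4 7 1 2 6 3 5 8 9 / 3 5 9 7 1 8 6 4 2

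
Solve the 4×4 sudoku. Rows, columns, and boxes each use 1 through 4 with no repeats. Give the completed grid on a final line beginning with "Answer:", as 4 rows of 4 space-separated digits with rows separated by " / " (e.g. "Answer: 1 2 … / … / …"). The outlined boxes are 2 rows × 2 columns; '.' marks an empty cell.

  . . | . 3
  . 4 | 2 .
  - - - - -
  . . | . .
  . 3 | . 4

Step 1. [r4c1∈{1,2}] in row 4, 2 fits only at r4c1 ⇒ r4c1=2.
Step 2. [r3c2∈{1}] only 1 remains possible at r3c2 ⇒ r3c2=1.
Step 3. [r2c4∈{1}] r2c4's peers cover all but 1 ⇒ r2c4=1.
Step 4. [r1c3∈{4}] nothing but 4 survives at r1c3 ⇒ r1c3=4.
Step 5. [r2c1∈{3}] r2c1 is down to just 3, so r2c1=3.
Step 6. [r1c1∈{1}] nothing but 1 survives at r1c1, so r1c1=1.
Step 7. [r3c4∈{2}] r3c4 is down to just 2 ⇒ r3c4=2.
Step 8. [r3c1∈{4}] only 4 remains possible at r3c1 ⇒ r3c1=4.
Step 9. [r4c3∈{1}] only 1 remains possible at r4c3, so r4c3=1.
Step 10. [r1c2∈{2}] nothing but 2 survives at r1c2 ⇒ r1c2=2.
Step 11. [r3c3∈{3}] r3c3's peers cover all but 3 ⇒ r3c3=3.

Answer: 1 2 4 3 / 3 4 2 1 / 4 1 3 2 / 2 3 1 4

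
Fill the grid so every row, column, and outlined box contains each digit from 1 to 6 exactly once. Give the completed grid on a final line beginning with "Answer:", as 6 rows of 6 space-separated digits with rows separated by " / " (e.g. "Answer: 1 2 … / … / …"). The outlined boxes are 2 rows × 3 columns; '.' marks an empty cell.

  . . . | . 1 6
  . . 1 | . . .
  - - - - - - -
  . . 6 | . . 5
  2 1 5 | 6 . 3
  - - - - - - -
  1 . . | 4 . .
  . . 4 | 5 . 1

Step 1. [r5c6∈{2}] only 2 remains possible at r5c6. So r5c6=2.
Step 2. [r2c5∈{2,3,4,5}] in col 5, 5 fits only at r2c5. So r2c5=5.
Step 3. [r5c3∈{3}] only 3 remains possible at r5c3. So r5c3=3.
Step 4. [r6c1∈{6}] r6c1's peers cover all but 6 ⇒ r6c1=6.
Step 5. [r2c2∈{2,3,4,6}] across row 2, 6 lands solely at r2c2, so r2c2=6.
Step 6. [r1c1∈{3,4,5}] col 1 places 5 nowhere but r1c1, so r1c1=5.
Step 7. [r1c2∈{2,3,4}] r1c2 is the only open cell in row 1 admitting 4, so r1c2=4.
Step 8. [r2c4∈{2,3}] in row 2, 2 fits only at r2c4 ⇒ r2c4=2.
Step 9. [r3c1∈{3,4}] r3c1 is the only open cell in col 1 admitting 4. So r3c1=4.
Step 10. [r5c2∈{5}] only 5 remains possible at r5c2, so r5c2=5.
Step 11. [r6c5∈{3}] r6c5's peers cover all but 3, so r6c5=3.
Step 12. [r6c2∈{2}] nothing but 2 survives at r6c2, so r6c2=2.
Step 13. [r1c4∈{3}] nothing but 3 survives at r1c4 ⇒ r1c4=3.
Step 14. [r1c3∈{2}] r1c3 has the single candidate 2, so r1c3=2.
Step 15. [r2c1∈{3}] r2c1's peers cover all but 3. So r2c1=3.
Step 16. [r5c5∈{6}] r5c5 has the single candidate 6, so r5c5=6.
Step 17. [r3c4∈{1}] only 1 remains possible at r3c4, so r3c4=1.
Step 18. [r3c5∈{2}] r3c5 is down to just 2, so r3c5=2.
Step 19. [r2c6∈{4}] r2c6 has the single candidate 4. So r2c6=4.
Step 20. [r3c2∈{3}] r3c2 has the single candidate 3, so r3c2=3.
Step 21. [r4c5∈{4}] r4c5 is down to just 4, so r4c5=4.

Answer: 5 4 2 3 1 6 / 3 6 1 2 5 4 / 4 3 6 1 2 5 / 2 1 5 6 4 3 / 1 5 3 4 6 2 / 6 2 4 5 3 1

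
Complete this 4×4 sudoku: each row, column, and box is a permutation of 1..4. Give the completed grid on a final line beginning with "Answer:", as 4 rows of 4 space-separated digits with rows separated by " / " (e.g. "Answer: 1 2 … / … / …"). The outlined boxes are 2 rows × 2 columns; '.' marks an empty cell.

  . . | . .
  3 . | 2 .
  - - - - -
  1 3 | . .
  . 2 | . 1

Step 1. [r2c4∈{4}] nothing but 4 survives at r2c4, so r2c4=4.
Step 2. [r1c2∈{1,4}] across col 2, 4 lands solely at r1c2, so r1c2=4.
Step 3. [r4c3∈{3,4}] r4c3 is the only open cell in row 4 admitting 3. So r4c3=3.
Step 4. [r1c3∈{1}] nothing but 1 survives at r1c3, so r1c3=1.
Step 5. [r1c4∈{3}] nothing but 3 survives at r1c4. So r1c4=3.
Step 6. [r3c4∈{2}] nothing but 2 survives at r3c4, so r3c4=2.
Step 7. [r3c3∈{4}] only 4 remains possible at r3c3, so r3c3=4.
Step 8. [r4c1∈{4}] r4c1 is down to just 4 ⇒ r4c1=4.
Step 9. [r1c1∈{2}] r1c1 has the single candidate 2 ⇒ r1c1=2.
Step 10. [r2c2∈{1}] r2c2 is down to just 1. So r2c2=1.

Answer: 2 4 1 3 / 3 1 2 4 / 1 3 4 2 / 4 2 3 1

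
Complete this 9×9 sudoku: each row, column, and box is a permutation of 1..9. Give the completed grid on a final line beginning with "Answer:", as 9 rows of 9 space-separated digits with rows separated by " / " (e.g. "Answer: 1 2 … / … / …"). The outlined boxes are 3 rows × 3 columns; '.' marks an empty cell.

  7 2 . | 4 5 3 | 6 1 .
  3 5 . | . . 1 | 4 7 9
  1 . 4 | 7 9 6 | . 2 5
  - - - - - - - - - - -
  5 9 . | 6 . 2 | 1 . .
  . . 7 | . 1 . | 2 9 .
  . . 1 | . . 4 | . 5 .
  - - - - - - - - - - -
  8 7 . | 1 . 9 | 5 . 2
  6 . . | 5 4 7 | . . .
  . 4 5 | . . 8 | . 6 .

Step 1. [r1c9∈{8}] only 8 remains possible at r1c9 ⇒ r1c9=8.
Step 2. [r7c3∈{3}] only 3 remains possible at r7c3, so r7c3=3.
Step 3. [r4c3∈{8}] r4c3 has the single candidate 8 ⇒ r4c3=8.
Step 4. [r6c7∈{3,7,8}] r6c7 is the only open cell in box 6 admitting 8 ⇒ r6c7=8.
Step 5. [r9c7∈{3,7,9}] col 7 places 7 nowhere but r9c7, so r9c7=7.
Step 6. [r2c5∈{2,8}] in col 5, 8 fits only at r2c5 ⇒ r2c5=8.
Step 7. [r9c5∈{2,3}] r9c5 is the only open cell in col 5 admitting 2. So r9c5=2.
Step 8. [r9c4∈{3}] nothing but 3 survives at r9c4 ⇒ r9c4=3.
Step 9. [r8c7∈{3,9}] in col 7, 9 fits only at r8c7 ⇒ r8c7=9.
Step 10. [r8c2∈{1}] r8c2's peers cover all but 1, so r8c2=1.
Step 11. [r8c9∈{3}] r8c9 is down to just 3. So r8c9=3.
Step 12. [r4c8∈{3,4}] r4c8 is the only open cell in col 8 admitting 3. So r4c8=3.
Step 13. [r5c2∈{3,6}] across row 5, 3 lands solely at r5c2, so r5c2=3.
Step 14. [r4c5∈{7}] only 7 remains possible at r4c5. So r4c5=7.
Step 15. [r5c9∈{4,6}] 6 has one home in row 5: r5c9 ⇒ r5c9=6.
Step 16. [r3c7∈{3}] only 3 remains possible at r3c7, so r3c7=3.
Step 17. [r6c5∈{3}] nothing but 3 survives at r6c5 ⇒ r6c5=3.
Step 18. [r5c4∈{8}] nothing but 8 survives at r5c4, so r5c4=8.
Step 19. [r5c6∈{5}] r5c6 is down to just 5. So r5c6=5.
Step 20. [r8c3∈{2}] r8c3 is down to just 2 ⇒ r8c3=2.
Step 21. [r8c8∈{8}] r8c8's peers cover all but 8. So r8c8=8.
Step 22. [r1c3∈{9}] only 9 remains possible at r1c3, so r1c3=9.
Step 23. [r4c9∈{4}] nothing but 4 survives at r4c9. So r4c9=4.
Step 24. [r3c2∈{8}] nothing but 8 survives at r3c2, so r3c2=8.
Step 25. [r5c1∈{4}] nothing but 4 survives at r5c1 ⇒ r5c1=4.
Step 26. [r7c8∈{4}] r7c8 is down to just 4. So r7c8=4.
Step 27. [r6c4∈{9}] r6c4 has the single candidate 9. So r6c4=9.
Step 28. [r6c1∈{2}] only 2 remains possible at r6c1 ⇒ r6c1=2.
Step 29. [r2c4∈{2}] nothing but 2 survives at r2c4, so r2c4=2.
Step 30. [r6c2∈{6}] nothing but 6 survives at r6c2. So r6c2=6.
Step 31. [r2c3∈{6}] only 6 remains possible at r2c3. So r2c3=6.
Step 32. [r6c9∈{7}] r6c9's peers cover all but 7, so r6c9=7.
Step 33. [r7c5∈{6}] r7c5 has the single candidate 6, so r7c5=6.
Step 34. [r9c9∈{1}] r9c9 is down to just 1 ⇒ r9c9=1.
Step 35. [r9c1∈{9}] r9c1 is down to just 9, so r9c1=9.

Answer: 7 2 9 4 5 3 6 1 8 / 3 5 6 2 8 1 4 7 9 / 1 8 4 7 9 6 3 2 5 / 5 9 8 6 7 2 1 3 4 / 4 3 7 8 1 5 2 9 6 / 2 6 1 9 3 4 8 5 7 / 8 7 3 1 6 9 5 4 2 / 6 1 2 5 4 7 9 8 3 / 9 4 5 3 2 8 7 6 1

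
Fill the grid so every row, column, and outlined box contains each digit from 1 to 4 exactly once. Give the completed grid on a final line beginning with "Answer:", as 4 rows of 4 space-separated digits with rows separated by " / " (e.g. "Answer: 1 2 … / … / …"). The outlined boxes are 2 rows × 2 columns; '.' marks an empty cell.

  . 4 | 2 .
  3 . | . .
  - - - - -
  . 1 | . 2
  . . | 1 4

Step 1. [r2c4∈{1}] r2c4 is down to just 1. So r2c4=1.
Step 2. [r4c2∈{2,3}] in row 4, 3 fits only at r4c2 ⇒ r4c2=3.
Step 3. [r3c1∈{4}] r3c1 is down to just 4. So r3c1=4.
Step 4. [r1c1∈{1}] only 1 remains possible at r1c1, so r1c1=1.
Step 5. [r2c3∈{4}] r2c3's peers cover all but 4. So r2c3=4.
Step 6. [r2c2∈{2}] r2c2's peers cover all but 2 ⇒ r2c2=2.
Step 7. [r1c4∈{3}] r1c4's peers cover all but 3. So r1c4=3.
Step 8. [r3c3∈{3}] only 3 remains possible at r3c3. So r3c3=3.
Step 9. [r4c1∈{2}] only 2 remains possible at r4c1. So r4c1=2.

Answer: 1 4 2 3 / 3 2 4 1 / 4 1 3 2 / 2 3 1 4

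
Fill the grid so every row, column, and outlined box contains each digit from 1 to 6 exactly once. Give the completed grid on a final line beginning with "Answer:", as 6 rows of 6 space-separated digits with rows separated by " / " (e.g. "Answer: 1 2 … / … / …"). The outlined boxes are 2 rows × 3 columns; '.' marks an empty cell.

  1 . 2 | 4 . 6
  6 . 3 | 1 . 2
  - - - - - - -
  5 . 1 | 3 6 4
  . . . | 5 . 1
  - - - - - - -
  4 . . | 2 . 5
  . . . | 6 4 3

Step 1. [r1c2∈{5}] r1c2 has the single candidate 5, so r1c2=5.
Step 2. [r5c2∈{1,3,6}] row 5 places 3 nowhere but r5c2. So r5c2=3.
Step 3. [r4c2∈{2,4,6}] across col 2, 6 lands solely at r4c2. So r4c2=6.
Step 4. [r6c1∈{2}] only 2 remains possible at r6c1, so r6c1=2.
Step 5. [r4c3∈{4}] r4c3's peers cover all but 4 ⇒ r4c3=4.
Step 6. [r3c2∈{2}] nothing but 2 survives at r3c2 ⇒ r3c2=2.
Step 7. [r2c5∈{5}] nothing but 5 survives at r2c5 ⇒ r2c5=5.
Step 8. [r1c5∈{3}] r1c5 has the single candidate 3 ⇒ r1c5=3.
Step 9. [r4c5∈{2}] r4c5 is down to just 2. So r4c5=2.
Step 10. [r5c3∈{6}] nothing but 6 survives at r5c3. So r5c3=6.
Step 11. [r6c2∈{1}] only 1 remains possible at r6c2. So r6c2=1.
Step 12. [r4c1∈{3}] only 3 remains possible at r4c1 ⇒ r4c1=3.
Step 13. [r6c3∈{5}] only 5 remains possible at r6c3 ⇒ r6c3=5.
Step 14. [r2c2∈{4}] r2c2 is down to just 4, so r2c2=4.
Step 15. [r5c5∈{1}] r5c5's peers cover all but 1, so r5c5=1.

Answer: 1 5 2 4 3 6 / 6 4 3 1 5 2 / 5 2 1 3 6 4 / 3 6 4 5 2 1 / 4 3 6 2 1 5 / 2 1 5 6 4 3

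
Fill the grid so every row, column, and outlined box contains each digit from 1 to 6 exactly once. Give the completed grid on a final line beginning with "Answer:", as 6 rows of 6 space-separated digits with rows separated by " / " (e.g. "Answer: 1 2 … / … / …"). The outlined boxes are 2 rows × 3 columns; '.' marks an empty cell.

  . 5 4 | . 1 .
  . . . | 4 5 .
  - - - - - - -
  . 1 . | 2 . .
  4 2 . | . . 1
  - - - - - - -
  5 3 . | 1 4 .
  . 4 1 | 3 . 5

Step 1. [r2c2∈{6}] only 6 remains possible at r2c2, so r2c2=6.
Step 2. [r6c5∈{2,6}] r6c5 is the only open cell in col 5 admitting 2 ⇒ r6c5=2.
Step 3. [r5c6∈{6}] r5c6 has the single candidate 6 ⇒ r5c6=6.
Step 4. [r3c3∈{3,5,6}] r3c3 is the only open cell in row 3 admitting 5, so r3c3=5.
Step 5. [r4c3∈{3,6}] 6 has one home in col 3: r4c3 ⇒ r4c3=6.
Step 6. [r3c1∈{3}] r3c1's peers cover all but 3 ⇒ r3c1=3.
Step 7. [r1c1∈{2}] r1c1 has the single candidate 2, so r1c1=2.
Step 8. [r2c6∈{2,3}] 2 has one home in row 2: r2c6. So r2c6=2.
Step 9. [r2c1∈{1}] r2c1's peers cover all but 1 ⇒ r2c1=1.
Step 10. [r3c6∈{4}] only 4 remains possible at r3c6. So r3c6=4.
Step 11. [r1c4∈{6}] r1c4 is down to just 6. So r1c4=6.
Step 12. [r2c3∈{3}] r2c3 has the single candidate 3 ⇒ r2c3=3.
Step 13. [r4c4∈{5}] r4c4's peers cover all but 5, so r4c4=5.
Step 14. [r4c5∈{3}] nothing but 3 survives at r4c5, so r4c5=3.
Step 15. [r6c1∈{6}] r6c1 is down to just 6 ⇒ r6c1=6.
Step 16. [r3c5∈{6}] nothing but 6 survives at r3c5. So r3c5=6.
Step 17. [r5c3∈{2}] only 2 remains possible at r5c3. So r5c3=2.
Step 18. [r1c6∈{3}] only 3 remains possible at r1c6 ⇒ r1c6=3.

Answer: 2 5 4 6 1 3 / 1 6 3 4 5 2 / 3 1 5 2 6 4 / 4 2 6 5 3 1 / 5 3 2 1 4 6 / 6 4 1 3 2 5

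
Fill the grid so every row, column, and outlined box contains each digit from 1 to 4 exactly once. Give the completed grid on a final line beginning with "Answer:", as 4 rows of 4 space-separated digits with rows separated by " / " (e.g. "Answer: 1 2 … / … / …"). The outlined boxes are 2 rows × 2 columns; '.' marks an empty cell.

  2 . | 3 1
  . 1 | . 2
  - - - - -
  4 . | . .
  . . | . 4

Step 1. [r3c3∈{1,2}] 1 has one home in row 3: r3c3. So r3c3=1.
Step 2. [r3c2∈{2,3}] 2 has one home in row 3: r3c2, so r3c2=2.
Step 3. [r4c1∈{1,3}] r4c1 is the only open cell in row 4 admitting 1 ⇒ r4c1=1.
Step 4. [r4c3∈{2}] r4c3 has the single candidate 2, so r4c3=2.
Step 5. [r2c1∈{3}] nothing but 3 survives at r2c1. So r2c1=3.
Step 6. [r1c2∈{4}] r1c2's peers cover all but 4 ⇒ r1c2=4.
Step 7. [r2c3∈{4}] nothing but 4 survives at r2c3. So r2c3=4.
Step 8. [r4c2∈{3}] r4c2 has the single candidate 3 ⇒ r4c2=3.
Step 9. [r3c4∈{3}] r3c4's peers cover all but 3 ⇒ r3c4=3.

Answer: 2 4 3 1 / 3 1 4 2 / 4 2 1 3 / 1 3 2 4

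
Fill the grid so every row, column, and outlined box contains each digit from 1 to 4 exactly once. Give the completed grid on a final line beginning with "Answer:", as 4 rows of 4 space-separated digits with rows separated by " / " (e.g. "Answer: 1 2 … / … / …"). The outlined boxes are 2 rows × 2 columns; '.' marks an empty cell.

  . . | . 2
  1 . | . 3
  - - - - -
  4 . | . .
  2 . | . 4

Step 1. [r1c3∈{1,4}] row 1 places 1 nowhere but r1c3, so r1c3=1.
Step 2. [r1c2∈{3,4}] in row 1, 4 fits only at r1c2. So r1c2=4.
Step 3. [r4c3∈{3}] r4c3 is down to just 3 ⇒ r4c3=3.
Step 4. [r3c2∈{1,3}] across row 3, 3 lands solely at r3c2 ⇒ r3c2=3.
Step 5. [r2c2∈{2}] nothing but 2 survives at r2c2, so r2c2=2.
Step 6. [r3c3∈{2}] r3c3 has the single candidate 2, so r3c3=2.
Step 7. [r2c3∈{4}] r2c3 has the single candidate 4. So r2c3=4.
Step 8. [r3c4∈{1}] r3c4's peers cover all but 1 ⇒ r3c4=1.
Step 9. [r1c1∈{3}] only 3 remains possible at r1c1. So r1c1=3.
Step 10. [r4c2∈{1}] r4c2 has the single candidate 1 ⇒ r4c2=1.

Answer: 3 4 1 2 / 1 2 4 3 / 4 3 2 1 / 2 1 3 4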